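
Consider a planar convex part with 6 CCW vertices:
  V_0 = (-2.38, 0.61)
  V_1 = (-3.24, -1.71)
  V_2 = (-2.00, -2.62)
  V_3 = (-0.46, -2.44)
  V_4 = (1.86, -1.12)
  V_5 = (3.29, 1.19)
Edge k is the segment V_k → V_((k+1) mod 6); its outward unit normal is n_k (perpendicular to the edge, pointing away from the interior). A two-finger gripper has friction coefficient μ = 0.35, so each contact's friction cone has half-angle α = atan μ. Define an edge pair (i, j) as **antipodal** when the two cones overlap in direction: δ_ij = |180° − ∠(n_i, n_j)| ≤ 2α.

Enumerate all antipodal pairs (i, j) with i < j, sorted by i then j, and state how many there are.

α = atan 0.35 = 19.29°;  2α = 38.58°
n_0 = (-0.9377, +0.3476)
n_1 = (-0.5916, -0.8062)
n_2 = (+0.1161, -0.9932)
n_3 = (+0.4945, -0.8692)
n_4 = (+0.8503, -0.5264)
n_5 = (-0.1018, +0.9948)
  (0,1): δ = 105.93°  ·
  (0,2): δ = 62.99°  ·
  (0,3): δ = 40.02°  ·
  (0,4): δ = 11.42°  ✓
  (0,5): δ = 116.18°  ·
  (1,2): δ = 137.06°  ·
  (1,3): δ = 114.09°  ·
  (1,4): δ = 85.49°  ·
  (1,5): δ = 42.11°  ·
  (2,3): δ = 157.03°  ·
  (2,4): δ = 128.43°  ·
  (2,5): δ = 0.83°  ✓
  (3,4): δ = 151.40°  ·
  (3,5): δ = 23.80°  ✓
  (4,5): δ = 52.40°  ·
antipodal pairs: 3

count = 3; pairs: (0,4), (2,5), (3,5)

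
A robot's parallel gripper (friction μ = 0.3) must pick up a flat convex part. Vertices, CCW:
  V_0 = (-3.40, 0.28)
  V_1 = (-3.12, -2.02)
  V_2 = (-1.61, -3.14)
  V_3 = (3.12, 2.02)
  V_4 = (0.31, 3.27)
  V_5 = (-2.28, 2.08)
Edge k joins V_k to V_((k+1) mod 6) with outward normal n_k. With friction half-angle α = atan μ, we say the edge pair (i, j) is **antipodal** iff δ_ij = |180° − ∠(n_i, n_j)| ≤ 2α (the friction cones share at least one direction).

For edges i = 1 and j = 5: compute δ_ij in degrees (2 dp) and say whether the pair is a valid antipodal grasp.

δ = 94.67°, invalid

α = atan 0.3 = 16.70°;  2α = 33.40°
edge 1: e_1 = (+1.51, -1.12);  n_1 = (-0.5957, -0.8032)
edge 5: e_5 = (-1.12, -1.80);  n_5 = (-0.8491, +0.5283)
∠(n_1, n_5) = 85.33°
δ = |180° − 85.33°| = 94.67°
94.67° > 2α = 33.40°  →  invalid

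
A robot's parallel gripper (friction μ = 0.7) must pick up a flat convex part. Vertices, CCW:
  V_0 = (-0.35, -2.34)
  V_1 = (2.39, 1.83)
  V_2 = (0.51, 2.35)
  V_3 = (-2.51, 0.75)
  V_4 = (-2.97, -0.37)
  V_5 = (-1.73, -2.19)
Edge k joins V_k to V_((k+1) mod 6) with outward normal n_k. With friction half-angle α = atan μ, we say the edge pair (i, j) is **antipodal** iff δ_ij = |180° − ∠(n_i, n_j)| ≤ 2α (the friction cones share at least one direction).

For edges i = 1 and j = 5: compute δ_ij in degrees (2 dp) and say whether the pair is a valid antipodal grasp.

δ = 9.26°, valid

α = atan 0.7 = 34.99°;  2α = 69.98°
edge 1: e_1 = (-1.88, +0.52);  n_1 = (+0.2666, +0.9638)
edge 5: e_5 = (+1.38, -0.15);  n_5 = (-0.1081, -0.9941)
∠(n_1, n_5) = 170.74°
δ = |180° − 170.74°| = 9.26°
9.26° ≤ 2α = 69.98°  →  valid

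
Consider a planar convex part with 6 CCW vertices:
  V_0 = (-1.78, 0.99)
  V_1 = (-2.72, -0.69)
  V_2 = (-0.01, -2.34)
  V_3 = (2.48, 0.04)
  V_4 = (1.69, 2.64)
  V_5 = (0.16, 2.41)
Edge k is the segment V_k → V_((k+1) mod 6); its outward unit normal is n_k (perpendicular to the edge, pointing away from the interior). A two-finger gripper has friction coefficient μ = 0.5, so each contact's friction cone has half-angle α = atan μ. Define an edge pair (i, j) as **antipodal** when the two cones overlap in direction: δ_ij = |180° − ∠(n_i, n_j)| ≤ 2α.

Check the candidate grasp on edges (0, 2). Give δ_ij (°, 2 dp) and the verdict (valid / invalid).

δ = 17.07°, valid

α = atan 0.5 = 26.57°;  2α = 53.13°
edge 0: e_0 = (-0.94, -1.68);  n_0 = (-0.8727, +0.4883)
edge 2: e_2 = (+2.49, +2.38);  n_2 = (+0.6910, -0.7229)
∠(n_0, n_2) = 162.93°
δ = |180° − 162.93°| = 17.07°
17.07° ≤ 2α = 53.13°  →  valid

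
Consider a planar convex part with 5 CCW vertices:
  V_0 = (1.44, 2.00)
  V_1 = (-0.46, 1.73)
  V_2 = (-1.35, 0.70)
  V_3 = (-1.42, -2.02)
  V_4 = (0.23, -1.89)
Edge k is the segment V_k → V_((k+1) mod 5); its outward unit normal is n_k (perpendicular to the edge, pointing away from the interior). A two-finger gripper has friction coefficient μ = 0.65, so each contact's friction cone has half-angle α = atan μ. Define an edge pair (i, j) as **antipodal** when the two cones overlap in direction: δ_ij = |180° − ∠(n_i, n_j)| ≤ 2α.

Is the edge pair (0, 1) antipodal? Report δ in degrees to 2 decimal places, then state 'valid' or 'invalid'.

δ = 138.92°, invalid

α = atan 0.65 = 33.02°;  2α = 66.05°
edge 0: e_0 = (-1.90, -0.27);  n_0 = (-0.1407, +0.9901)
edge 1: e_1 = (-0.89, -1.03);  n_1 = (-0.7567, +0.6538)
∠(n_0, n_1) = 41.08°
δ = |180° − 41.08°| = 138.92°
138.92° > 2α = 66.05°  →  invalid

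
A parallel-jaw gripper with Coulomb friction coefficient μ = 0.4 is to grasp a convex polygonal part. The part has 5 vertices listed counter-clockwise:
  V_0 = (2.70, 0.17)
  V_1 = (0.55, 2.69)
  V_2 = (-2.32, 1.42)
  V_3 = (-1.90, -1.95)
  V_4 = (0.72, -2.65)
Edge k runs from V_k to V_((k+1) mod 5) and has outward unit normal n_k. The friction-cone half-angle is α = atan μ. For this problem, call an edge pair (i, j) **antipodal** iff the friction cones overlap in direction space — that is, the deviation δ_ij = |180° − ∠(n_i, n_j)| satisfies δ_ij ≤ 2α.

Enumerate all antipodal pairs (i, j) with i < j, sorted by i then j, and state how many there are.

α = atan 0.4 = 21.80°;  2α = 43.60°
n_0 = (+0.7607, +0.6490)
n_1 = (-0.4047, +0.9145)
n_2 = (-0.9923, -0.1237)
n_3 = (-0.2581, -0.9661)
n_4 = (+0.8184, -0.5746)
  (0,1): δ = 106.60°  ·
  (0,2): δ = 33.37°  ✓
  (0,3): δ = 34.57°  ✓
  (0,4): δ = 104.46°  ·
  (1,2): δ = 106.77°  ·
  (1,3): δ = 38.83°  ✓
  (1,4): δ = 31.06°  ✓
  (2,3): δ = 112.06°  ·
  (2,4): δ = 42.18°  ✓
  (3,4): δ = 110.12°  ·
antipodal pairs: 5

count = 5; pairs: (0,2), (0,3), (1,3), (1,4), (2,4)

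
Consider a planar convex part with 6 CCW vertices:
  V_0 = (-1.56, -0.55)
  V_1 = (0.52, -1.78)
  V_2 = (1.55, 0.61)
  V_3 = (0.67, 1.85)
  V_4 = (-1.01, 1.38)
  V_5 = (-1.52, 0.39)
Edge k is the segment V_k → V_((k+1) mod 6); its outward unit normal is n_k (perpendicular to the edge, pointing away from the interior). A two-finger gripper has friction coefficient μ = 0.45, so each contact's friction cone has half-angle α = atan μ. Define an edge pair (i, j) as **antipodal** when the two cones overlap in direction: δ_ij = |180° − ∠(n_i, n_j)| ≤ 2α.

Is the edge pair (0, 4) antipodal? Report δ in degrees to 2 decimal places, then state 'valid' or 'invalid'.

α = atan 0.45 = 24.23°;  2α = 48.46°
edge 0: e_0 = (+2.08, -1.23);  n_0 = (-0.5090, -0.8608)
edge 4: e_4 = (-0.51, -0.99);  n_4 = (-0.8890, +0.4580)
∠(n_0, n_4) = 86.66°
δ = |180° − 86.66°| = 93.34°
93.34° > 2α = 48.46°  →  invalid

δ = 93.34°, invalid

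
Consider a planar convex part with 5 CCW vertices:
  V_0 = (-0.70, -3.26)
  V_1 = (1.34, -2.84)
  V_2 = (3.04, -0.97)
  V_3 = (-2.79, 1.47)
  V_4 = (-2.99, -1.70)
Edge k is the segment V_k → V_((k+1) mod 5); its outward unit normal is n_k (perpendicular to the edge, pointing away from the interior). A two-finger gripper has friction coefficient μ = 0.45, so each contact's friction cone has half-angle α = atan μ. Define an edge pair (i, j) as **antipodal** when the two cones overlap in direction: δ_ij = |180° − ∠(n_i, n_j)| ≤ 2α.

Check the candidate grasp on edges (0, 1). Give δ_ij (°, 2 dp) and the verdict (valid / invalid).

δ = 143.91°, invalid

α = atan 0.45 = 24.23°;  2α = 48.46°
edge 0: e_0 = (+2.04, +0.42);  n_0 = (+0.2017, -0.9795)
edge 1: e_1 = (+1.70, +1.87);  n_1 = (+0.7399, -0.6727)
∠(n_0, n_1) = 36.09°
δ = |180° − 36.09°| = 143.91°
143.91° > 2α = 48.46°  →  invalid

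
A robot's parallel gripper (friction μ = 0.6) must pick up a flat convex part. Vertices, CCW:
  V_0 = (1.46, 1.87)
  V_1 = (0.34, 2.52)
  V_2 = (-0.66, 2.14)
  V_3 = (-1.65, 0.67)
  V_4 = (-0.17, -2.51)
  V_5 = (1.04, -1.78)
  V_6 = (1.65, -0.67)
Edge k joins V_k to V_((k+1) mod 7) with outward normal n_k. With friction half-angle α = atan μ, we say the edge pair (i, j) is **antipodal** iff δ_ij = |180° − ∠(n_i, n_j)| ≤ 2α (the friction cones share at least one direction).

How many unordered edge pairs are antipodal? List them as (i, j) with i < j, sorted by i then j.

count = 9; pairs: (0,3), (0,4), (1,4), (1,5), (2,4), (2,5), (2,6), (3,5), (3,6)

α = atan 0.6 = 30.96°;  2α = 61.93°
n_0 = (+0.5019, +0.8649)
n_1 = (-0.3552, +0.9348)
n_2 = (-0.8294, +0.5586)
n_3 = (-0.9066, -0.4219)
n_4 = (+0.5166, -0.8562)
n_5 = (+0.8764, -0.4816)
n_6 = (+0.9972, +0.0746)
  (0,1): δ = 129.06°  ·
  (0,2): δ = 93.83°  ·
  (0,3): δ = 34.91°  ✓
  (0,4): δ = 61.23°  ✓
  (0,5): δ = 91.34°  ·
  (0,6): δ = 124.41°  ·
  (1,2): δ = 144.77°  ·
  (1,3): δ = 85.85°  ·
  (1,4): δ = 10.30°  ✓
  (1,5): δ = 40.40°  ✓
  (1,6): δ = 73.47°  ·
  (2,3): δ = 121.08°  ·
  (2,4): δ = 24.94°  ✓
  (2,5): δ = 5.17°  ✓
  (2,6): δ = 38.24°  ✓
  (3,4): δ = 83.85°  ·
  (3,5): δ = 53.75°  ✓
  (3,6): δ = 20.68°  ✓
  (4,5): δ = 149.89°  ·
  (4,6): δ = 116.82°  ·
  (5,6): δ = 146.93°  ·
antipodal pairs: 9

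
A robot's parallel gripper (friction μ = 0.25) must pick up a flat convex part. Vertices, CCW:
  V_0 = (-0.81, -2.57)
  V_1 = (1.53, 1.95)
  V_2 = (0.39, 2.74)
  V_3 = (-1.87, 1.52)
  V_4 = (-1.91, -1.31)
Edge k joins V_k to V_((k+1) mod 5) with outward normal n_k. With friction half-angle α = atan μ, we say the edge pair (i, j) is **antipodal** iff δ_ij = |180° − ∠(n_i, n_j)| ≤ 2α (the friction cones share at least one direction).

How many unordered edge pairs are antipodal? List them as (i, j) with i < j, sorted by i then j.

α = atan 0.25 = 14.04°;  2α = 28.07°
n_0 = (+0.8881, -0.4597)
n_1 = (+0.5696, +0.8219)
n_2 = (-0.4750, +0.8800)
n_3 = (-0.9999, +0.0141)
n_4 = (-0.7533, -0.6577)
  (0,1): δ = 97.35°  ·
  (0,2): δ = 34.27°  ·
  (0,3): δ = 26.56°  ✓
  (0,4): δ = 68.49°  ·
  (1,2): δ = 116.92°  ·
  (1,3): δ = 56.09°  ·
  (1,4): δ = 14.16°  ✓
  (2,3): δ = 119.17°  ·
  (2,4): δ = 77.24°  ·
  (3,4): δ = 138.07°  ·
antipodal pairs: 2

count = 2; pairs: (0,3), (1,4)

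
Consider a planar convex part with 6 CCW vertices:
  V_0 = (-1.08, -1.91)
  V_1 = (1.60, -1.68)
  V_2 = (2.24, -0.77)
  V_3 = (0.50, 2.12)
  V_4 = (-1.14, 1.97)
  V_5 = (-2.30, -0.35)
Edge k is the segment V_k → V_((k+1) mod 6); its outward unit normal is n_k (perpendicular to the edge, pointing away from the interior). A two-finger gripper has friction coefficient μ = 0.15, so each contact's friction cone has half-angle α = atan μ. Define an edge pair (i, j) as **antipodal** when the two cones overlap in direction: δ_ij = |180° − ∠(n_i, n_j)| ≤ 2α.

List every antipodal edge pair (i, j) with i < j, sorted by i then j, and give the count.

α = atan 0.15 = 8.53°;  2α = 17.06°
n_0 = (+0.0855, -0.9963)
n_1 = (+0.8180, -0.5753)
n_2 = (+0.8567, +0.5158)
n_3 = (-0.0911, +0.9958)
n_4 = (-0.8944, +0.4472)
n_5 = (-0.7877, -0.6160)
  (0,1): δ = 130.02°  ·
  (0,2): δ = 63.85°  ·
  (0,3): δ = 0.32°  ✓
  (0,4): δ = 58.53°  ·
  (0,5): δ = 123.12°  ·
  (1,2): δ = 113.83°  ·
  (1,3): δ = 49.66°  ·
  (1,4): δ = 8.55°  ✓
  (1,5): δ = 73.15°  ·
  (2,3): δ = 115.83°  ·
  (2,4): δ = 57.62°  ·
  (2,5): δ = 6.98°  ✓
  (3,4): δ = 121.79°  ·
  (3,5): δ = 57.20°  ·
  (4,5): δ = 115.41°  ·
antipodal pairs: 3

count = 3; pairs: (0,3), (1,4), (2,5)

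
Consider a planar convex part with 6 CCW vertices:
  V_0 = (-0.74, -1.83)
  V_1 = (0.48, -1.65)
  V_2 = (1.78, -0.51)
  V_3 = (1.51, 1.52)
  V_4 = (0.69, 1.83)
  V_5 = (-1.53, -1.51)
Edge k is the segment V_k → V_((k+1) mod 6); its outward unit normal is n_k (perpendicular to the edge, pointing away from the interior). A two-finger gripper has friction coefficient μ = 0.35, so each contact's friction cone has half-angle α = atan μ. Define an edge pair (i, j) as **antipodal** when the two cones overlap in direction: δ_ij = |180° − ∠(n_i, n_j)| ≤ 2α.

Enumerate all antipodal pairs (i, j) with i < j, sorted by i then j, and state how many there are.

count = 3; pairs: (0,3), (1,4), (3,5)

α = atan 0.35 = 19.29°;  2α = 38.58°
n_0 = (+0.1460, -0.9893)
n_1 = (+0.6593, -0.7519)
n_2 = (+0.9913, +0.1318)
n_3 = (+0.3536, +0.9354)
n_4 = (-0.8328, +0.5535)
n_5 = (-0.3754, -0.9268)
  (0,1): δ = 147.14°  ·
  (0,2): δ = 90.82°  ·
  (0,3): δ = 29.10°  ✓
  (0,4): δ = 48.00°  ·
  (0,5): δ = 149.56°  ·
  (1,2): δ = 123.67°  ·
  (1,3): δ = 61.96°  ·
  (1,4): δ = 15.14°  ✓
  (1,5): δ = 116.70°  ·
  (2,3): δ = 118.29°  ·
  (2,4): δ = 41.19°  ·
  (2,5): δ = 60.37°  ·
  (3,4): δ = 102.90°  ·
  (3,5): δ = 1.34°  ✓
  (4,5): δ = 78.44°  ·
antipodal pairs: 3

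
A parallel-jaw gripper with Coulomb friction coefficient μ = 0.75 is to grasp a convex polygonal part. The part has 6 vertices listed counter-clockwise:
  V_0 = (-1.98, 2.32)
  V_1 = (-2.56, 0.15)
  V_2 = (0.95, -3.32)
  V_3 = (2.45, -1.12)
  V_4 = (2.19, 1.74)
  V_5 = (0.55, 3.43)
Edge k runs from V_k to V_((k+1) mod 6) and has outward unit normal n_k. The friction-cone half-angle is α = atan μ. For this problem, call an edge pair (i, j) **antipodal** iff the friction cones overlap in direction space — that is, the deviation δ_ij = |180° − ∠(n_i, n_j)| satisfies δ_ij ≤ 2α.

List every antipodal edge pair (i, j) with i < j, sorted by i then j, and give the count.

α = atan 0.75 = 36.87°;  2α = 73.74°
n_0 = (-0.9661, +0.2582)
n_1 = (-0.7030, -0.7111)
n_2 = (+0.8262, -0.5633)
n_3 = (+0.9959, +0.0905)
n_4 = (+0.7176, +0.6964)
n_5 = (-0.4018, +0.9157)
  (0,1): δ = 119.71°  ·
  (0,2): δ = 19.32°  ✓
  (0,3): δ = 20.16°  ✓
  (0,4): δ = 59.10°  ✓
  (0,5): δ = 128.65°  ·
  (1,2): δ = 79.62°  ·
  (1,3): δ = 40.13°  ✓
  (1,4): δ = 1.19°  ✓
  (1,5): δ = 68.36°  ✓
  (2,3): δ = 140.52°  ·
  (2,4): δ = 101.57°  ·
  (2,5): δ = 32.02°  ✓
  (3,4): δ = 141.05°  ·
  (3,5): δ = 71.51°  ✓
  (4,5): δ = 110.45°  ·
antipodal pairs: 8

count = 8; pairs: (0,2), (0,3), (0,4), (1,3), (1,4), (1,5), (2,5), (3,5)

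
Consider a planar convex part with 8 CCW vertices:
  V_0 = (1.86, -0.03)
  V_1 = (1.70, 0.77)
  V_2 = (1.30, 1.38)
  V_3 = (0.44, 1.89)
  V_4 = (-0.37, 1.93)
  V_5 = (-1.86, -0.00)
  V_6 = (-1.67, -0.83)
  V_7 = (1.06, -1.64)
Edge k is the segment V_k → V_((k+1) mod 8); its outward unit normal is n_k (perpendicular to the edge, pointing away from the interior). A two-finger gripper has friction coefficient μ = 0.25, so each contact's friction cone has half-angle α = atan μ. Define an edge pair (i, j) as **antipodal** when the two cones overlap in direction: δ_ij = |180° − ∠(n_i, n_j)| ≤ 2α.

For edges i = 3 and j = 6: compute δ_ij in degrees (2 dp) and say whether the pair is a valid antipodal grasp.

α = atan 0.25 = 14.04°;  2α = 28.07°
edge 3: e_3 = (-0.81, +0.04);  n_3 = (+0.0493, +0.9988)
edge 6: e_6 = (+2.73, -0.81);  n_6 = (-0.2844, -0.9587)
∠(n_3, n_6) = 166.30°
δ = |180° − 166.30°| = 13.70°
13.70° ≤ 2α = 28.07°  →  valid

δ = 13.70°, valid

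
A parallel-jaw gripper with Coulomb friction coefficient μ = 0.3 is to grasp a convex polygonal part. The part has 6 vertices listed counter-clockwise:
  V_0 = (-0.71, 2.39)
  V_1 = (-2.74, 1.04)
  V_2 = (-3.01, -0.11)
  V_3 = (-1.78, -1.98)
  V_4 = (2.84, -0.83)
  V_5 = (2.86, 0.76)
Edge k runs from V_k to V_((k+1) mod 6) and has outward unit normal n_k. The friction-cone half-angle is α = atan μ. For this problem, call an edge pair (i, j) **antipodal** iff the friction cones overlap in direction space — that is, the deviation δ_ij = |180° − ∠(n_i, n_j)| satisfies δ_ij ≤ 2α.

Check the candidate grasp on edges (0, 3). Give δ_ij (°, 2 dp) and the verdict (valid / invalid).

α = atan 0.3 = 16.70°;  2α = 33.40°
edge 0: e_0 = (-2.03, -1.35);  n_0 = (-0.5538, +0.8327)
edge 3: e_3 = (+4.62, +1.15);  n_3 = (+0.2415, -0.9704)
∠(n_0, n_3) = 160.35°
δ = |180° − 160.35°| = 19.65°
19.65° ≤ 2α = 33.40°  →  valid

δ = 19.65°, valid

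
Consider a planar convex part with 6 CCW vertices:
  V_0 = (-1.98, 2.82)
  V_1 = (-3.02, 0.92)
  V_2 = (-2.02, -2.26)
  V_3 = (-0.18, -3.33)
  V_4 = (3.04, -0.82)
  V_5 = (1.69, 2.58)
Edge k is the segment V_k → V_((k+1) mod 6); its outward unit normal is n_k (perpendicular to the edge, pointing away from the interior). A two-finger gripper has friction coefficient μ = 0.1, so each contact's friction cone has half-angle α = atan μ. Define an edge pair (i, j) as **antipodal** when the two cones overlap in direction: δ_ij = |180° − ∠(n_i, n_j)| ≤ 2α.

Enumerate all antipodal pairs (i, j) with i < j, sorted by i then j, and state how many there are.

α = atan 0.1 = 5.71°;  2α = 11.42°
n_0 = (-0.8772, +0.4801)
n_1 = (-0.9539, -0.3000)
n_2 = (-0.5027, -0.8645)
n_3 = (+0.6148, -0.7887)
n_4 = (+0.9294, +0.3690)
n_5 = (+0.0653, +0.9979)
  (0,1): δ = 133.85°  ·
  (0,2): δ = 91.48°  ·
  (0,3): δ = 23.37°  ·
  (0,4): δ = 50.35°  ·
  (0,5): δ = 114.95°  ·
  (1,2): δ = 137.64°  ·
  (1,3): δ = 69.52°  ·
  (1,4): δ = 4.20°  ✓
  (1,5): δ = 68.80°  ·
  (2,3): δ = 111.88°  ·
  (2,4): δ = 38.17°  ·
  (2,5): δ = 26.44°  ·
  (3,4): δ = 106.28°  ·
  (3,5): δ = 41.68°  ·
  (4,5): δ = 115.40°  ·
antipodal pairs: 1

count = 1; pairs: (1,4)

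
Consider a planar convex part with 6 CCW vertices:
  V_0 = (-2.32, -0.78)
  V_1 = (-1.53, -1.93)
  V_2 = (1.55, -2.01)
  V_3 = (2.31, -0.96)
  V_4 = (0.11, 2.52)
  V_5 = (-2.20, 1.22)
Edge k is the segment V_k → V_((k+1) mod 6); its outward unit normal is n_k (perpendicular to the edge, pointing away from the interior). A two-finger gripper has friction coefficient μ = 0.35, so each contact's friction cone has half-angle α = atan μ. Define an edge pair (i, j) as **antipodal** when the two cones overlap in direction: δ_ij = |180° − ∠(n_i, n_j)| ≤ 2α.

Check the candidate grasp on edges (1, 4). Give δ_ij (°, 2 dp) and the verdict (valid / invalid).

α = atan 0.35 = 19.29°;  2α = 38.58°
edge 1: e_1 = (+3.08, -0.08);  n_1 = (-0.0260, -0.9997)
edge 4: e_4 = (-2.31, -1.30);  n_4 = (-0.4904, +0.8715)
∠(n_1, n_4) = 149.14°
δ = |180° − 149.14°| = 30.86°
30.86° ≤ 2α = 38.58°  →  valid

δ = 30.86°, valid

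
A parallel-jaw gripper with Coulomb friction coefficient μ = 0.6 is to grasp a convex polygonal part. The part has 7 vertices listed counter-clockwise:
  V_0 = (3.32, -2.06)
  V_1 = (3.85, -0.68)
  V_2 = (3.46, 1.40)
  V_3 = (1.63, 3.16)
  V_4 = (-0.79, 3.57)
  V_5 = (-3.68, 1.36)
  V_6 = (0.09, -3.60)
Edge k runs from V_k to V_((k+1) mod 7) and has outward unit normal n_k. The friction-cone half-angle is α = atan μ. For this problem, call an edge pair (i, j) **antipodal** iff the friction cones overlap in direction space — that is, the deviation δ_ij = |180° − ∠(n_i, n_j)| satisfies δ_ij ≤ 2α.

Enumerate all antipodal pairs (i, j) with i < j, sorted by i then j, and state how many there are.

α = atan 0.6 = 30.96°;  2α = 61.93°
n_0 = (+0.9335, -0.3585)
n_1 = (+0.9829, +0.1843)
n_2 = (+0.6932, +0.7208)
n_3 = (+0.1670, +0.9859)
n_4 = (-0.6075, +0.7944)
n_5 = (-0.7961, -0.6051)
n_6 = (+0.4304, -0.9027)
  (0,1): δ = 148.37°  ·
  (0,2): δ = 112.87°  ·
  (0,3): δ = 78.61°  ·
  (0,4): δ = 31.58°  ✓
  (0,5): δ = 58.25°  ✓
  (0,6): δ = 136.50°  ·
  (1,2): δ = 144.50°  ·
  (1,3): δ = 110.24°  ·
  (1,4): δ = 63.21°  ·
  (1,5): δ = 26.62°  ✓
  (1,6): δ = 104.87°  ·
  (2,3): δ = 145.73°  ·
  (2,4): δ = 98.71°  ·
  (2,5): δ = 8.88°  ✓
  (2,6): δ = 69.37°  ·
  (3,4): δ = 132.98°  ·
  (3,5): δ = 43.15°  ✓
  (3,6): δ = 35.11°  ✓
  (4,5): δ = 90.17°  ·
  (4,6): δ = 11.91°  ✓
  (5,6): δ = 101.75°  ·
antipodal pairs: 7

count = 7; pairs: (0,4), (0,5), (1,5), (2,5), (3,5), (3,6), (4,6)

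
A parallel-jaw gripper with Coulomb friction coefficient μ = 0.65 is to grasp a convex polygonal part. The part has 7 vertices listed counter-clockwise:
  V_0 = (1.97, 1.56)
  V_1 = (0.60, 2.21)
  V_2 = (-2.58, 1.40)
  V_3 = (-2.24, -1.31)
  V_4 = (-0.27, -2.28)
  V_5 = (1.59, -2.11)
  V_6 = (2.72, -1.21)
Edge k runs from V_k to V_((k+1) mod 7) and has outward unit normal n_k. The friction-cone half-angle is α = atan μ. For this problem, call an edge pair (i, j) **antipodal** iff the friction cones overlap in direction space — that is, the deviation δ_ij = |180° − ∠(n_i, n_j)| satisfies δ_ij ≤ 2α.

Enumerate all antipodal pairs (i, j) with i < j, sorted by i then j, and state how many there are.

α = atan 0.65 = 33.02°;  2α = 66.05°
n_0 = (+0.4287, +0.9035)
n_1 = (-0.2468, +0.9691)
n_2 = (-0.9922, -0.1245)
n_3 = (-0.4417, -0.8971)
n_4 = (+0.0910, -0.9958)
n_5 = (+0.6230, -0.7822)
n_6 = (+0.9652, +0.2613)
  (0,1): δ = 140.33°  ·
  (0,2): δ = 57.47°  ✓
  (0,3): δ = 0.83°  ✓
  (0,4): δ = 30.60°  ✓
  (0,5): δ = 63.92°  ✓
  (0,6): δ = 130.53°  ·
  (1,2): δ = 97.14°  ·
  (1,3): δ = 40.51°  ✓
  (1,4): δ = 9.07°  ✓
  (1,5): δ = 24.25°  ✓
  (1,6): δ = 90.86°  ·
  (2,3): δ = 123.37°  ·
  (2,4): δ = 91.93°  ·
  (2,5): δ = 58.62°  ✓
  (2,6): δ = 8.00°  ✓
  (3,4): δ = 148.56°  ·
  (3,5): δ = 115.25°  ·
  (3,6): δ = 48.63°  ✓
  (4,5): δ = 146.69°  ·
  (4,6): δ = 80.07°  ·
  (5,6): δ = 113.39°  ·
antipodal pairs: 10

count = 10; pairs: (0,2), (0,3), (0,4), (0,5), (1,3), (1,4), (1,5), (2,5), (2,6), (3,6)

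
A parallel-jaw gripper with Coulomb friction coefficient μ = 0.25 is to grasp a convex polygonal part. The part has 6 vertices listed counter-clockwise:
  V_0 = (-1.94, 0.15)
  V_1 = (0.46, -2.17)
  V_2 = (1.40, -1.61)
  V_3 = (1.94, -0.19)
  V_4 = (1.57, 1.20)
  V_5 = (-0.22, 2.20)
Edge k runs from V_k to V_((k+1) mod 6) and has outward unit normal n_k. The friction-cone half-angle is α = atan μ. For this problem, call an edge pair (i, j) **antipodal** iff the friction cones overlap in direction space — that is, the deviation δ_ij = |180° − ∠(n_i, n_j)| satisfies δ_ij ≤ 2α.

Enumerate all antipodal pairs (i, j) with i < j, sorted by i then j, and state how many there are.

count = 3; pairs: (0,4), (1,5), (2,5)

α = atan 0.25 = 14.04°;  2α = 28.07°
n_0 = (-0.6950, -0.7190)
n_1 = (+0.5118, -0.8591)
n_2 = (+0.9347, -0.3554)
n_3 = (+0.9664, +0.2572)
n_4 = (+0.4877, +0.8730)
n_5 = (-0.7661, +0.6428)
  (0,1): δ = 105.19°  ·
  (0,2): δ = 66.79°  ·
  (0,3): δ = 31.07°  ·
  (0,4): δ = 14.84°  ✓
  (0,5): δ = 94.03°  ·
  (1,2): δ = 141.61°  ·
  (1,3): δ = 105.88°  ·
  (1,4): δ = 59.97°  ·
  (1,5): δ = 19.22°  ✓
  (2,3): δ = 144.27°  ·
  (2,4): δ = 98.37°  ·
  (2,5): δ = 19.18°  ✓
  (3,4): δ = 134.10°  ·
  (3,5): δ = 54.90°  ·
  (4,5): δ = 100.81°  ·
antipodal pairs: 3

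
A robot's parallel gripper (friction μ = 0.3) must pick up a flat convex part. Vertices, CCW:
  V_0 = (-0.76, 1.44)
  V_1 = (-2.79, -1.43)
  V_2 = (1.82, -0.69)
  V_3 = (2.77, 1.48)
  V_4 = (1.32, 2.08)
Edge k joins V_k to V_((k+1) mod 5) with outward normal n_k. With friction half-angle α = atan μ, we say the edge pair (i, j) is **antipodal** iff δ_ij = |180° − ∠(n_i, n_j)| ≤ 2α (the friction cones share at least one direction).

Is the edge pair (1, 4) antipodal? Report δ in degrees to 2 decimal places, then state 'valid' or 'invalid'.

α = atan 0.3 = 16.70°;  2α = 33.40°
edge 1: e_1 = (+4.61, +0.74);  n_1 = (+0.1585, -0.9874)
edge 4: e_4 = (-2.08, -0.64);  n_4 = (-0.2941, +0.9558)
∠(n_1, n_4) = 172.02°
δ = |180° − 172.02°| = 7.98°
7.98° ≤ 2α = 33.40°  →  valid

δ = 7.98°, valid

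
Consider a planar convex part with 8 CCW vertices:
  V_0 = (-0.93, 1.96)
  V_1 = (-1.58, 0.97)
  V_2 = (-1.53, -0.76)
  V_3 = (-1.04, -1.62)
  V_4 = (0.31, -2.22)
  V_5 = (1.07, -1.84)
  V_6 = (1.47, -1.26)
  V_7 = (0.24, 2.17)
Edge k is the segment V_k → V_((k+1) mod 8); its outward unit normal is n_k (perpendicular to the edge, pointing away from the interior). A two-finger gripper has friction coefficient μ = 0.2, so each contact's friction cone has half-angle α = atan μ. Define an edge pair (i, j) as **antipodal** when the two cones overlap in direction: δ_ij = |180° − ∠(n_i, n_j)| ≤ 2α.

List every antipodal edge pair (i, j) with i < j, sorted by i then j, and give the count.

α = atan 0.2 = 11.31°;  2α = 22.62°
n_0 = (-0.8359, +0.5488)
n_1 = (-0.9996, -0.0289)
n_2 = (-0.8689, -0.4951)
n_3 = (-0.4061, -0.9138)
n_4 = (+0.4472, -0.8944)
n_5 = (+0.8232, -0.5677)
n_6 = (+0.9413, +0.3376)
n_7 = (-0.1767, +0.9843)
  (0,1): δ = 145.06°  ·
  (0,2): δ = 117.04°  ·
  (0,3): δ = 80.67°  ·
  (0,4): δ = 30.15°  ·
  (0,5): δ = 1.30°  ✓
  (0,6): δ = 53.02°  ·
  (0,7): δ = 133.46°  ·
  (1,2): δ = 151.98°  ·
  (1,3): δ = 115.62°  ·
  (1,4): δ = 65.09°  ·
  (1,5): δ = 36.25°  ·
  (1,6): δ = 18.07°  ✓
  (1,7): δ = 98.52°  ·
  (2,3): δ = 143.64°  ·
  (2,4): δ = 93.11°  ·
  (2,5): δ = 64.27°  ·
  (2,6): δ = 9.95°  ✓
  (2,7): δ = 70.50°  ·
  (3,4): δ = 129.47°  ·
  (3,5): δ = 100.63°  ·
  (3,6): δ = 46.31°  ·
  (3,7): δ = 34.14°  ·
  (4,5): δ = 151.16°  ·
  (4,6): δ = 96.84°  ·
  (4,7): δ = 16.39°  ✓
  (5,6): δ = 125.68°  ·
  (5,7): δ = 45.23°  ·
  (6,7): δ = 99.55°  ·
antipodal pairs: 4

count = 4; pairs: (0,5), (1,6), (2,6), (4,7)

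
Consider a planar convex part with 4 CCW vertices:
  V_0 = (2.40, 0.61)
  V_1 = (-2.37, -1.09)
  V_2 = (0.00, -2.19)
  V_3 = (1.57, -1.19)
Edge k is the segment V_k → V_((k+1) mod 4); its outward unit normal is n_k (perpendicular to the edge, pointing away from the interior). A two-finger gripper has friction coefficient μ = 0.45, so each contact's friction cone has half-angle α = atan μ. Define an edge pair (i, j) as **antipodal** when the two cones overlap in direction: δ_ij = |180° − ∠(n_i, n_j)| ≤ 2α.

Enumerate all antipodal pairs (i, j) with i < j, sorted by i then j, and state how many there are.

α = atan 0.45 = 24.23°;  2α = 48.46°
n_0 = (-0.3357, +0.9420)
n_1 = (-0.4210, -0.9071)
n_2 = (+0.5372, -0.8434)
n_3 = (+0.9081, -0.4187)
  (0,1): δ = 44.51°  ✓
  (0,2): δ = 12.88°  ✓
  (0,3): δ = 45.63°  ✓
  (1,2): δ = 122.61°  ·
  (1,3): δ = 89.86°  ·
  (2,3): δ = 147.25°  ·
antipodal pairs: 3

count = 3; pairs: (0,1), (0,2), (0,3)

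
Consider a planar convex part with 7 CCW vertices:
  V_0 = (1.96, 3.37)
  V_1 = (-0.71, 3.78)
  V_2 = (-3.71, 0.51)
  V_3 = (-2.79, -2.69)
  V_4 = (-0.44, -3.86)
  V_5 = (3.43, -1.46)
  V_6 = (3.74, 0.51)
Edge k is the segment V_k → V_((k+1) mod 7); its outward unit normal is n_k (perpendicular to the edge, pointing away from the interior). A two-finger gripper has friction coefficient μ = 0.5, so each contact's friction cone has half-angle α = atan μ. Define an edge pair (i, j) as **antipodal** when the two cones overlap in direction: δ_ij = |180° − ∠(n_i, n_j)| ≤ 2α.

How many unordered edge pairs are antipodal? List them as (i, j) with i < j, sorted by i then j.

count = 7; pairs: (0,3), (0,4), (1,4), (1,5), (2,5), (2,6), (3,6)

α = atan 0.5 = 26.57°;  2α = 53.13°
n_0 = (+0.1518, +0.9884)
n_1 = (-0.7369, +0.6760)
n_2 = (-0.9611, -0.2763)
n_3 = (-0.4457, -0.8952)
n_4 = (+0.5270, -0.8498)
n_5 = (+0.9878, -0.1554)
n_6 = (+0.8490, +0.5284)
  (0,1): δ = 123.80°  ·
  (0,2): δ = 65.23°  ·
  (0,3): δ = 17.74°  ✓
  (0,4): δ = 40.54°  ✓
  (0,5): δ = 89.79°  ·
  (0,6): δ = 130.63°  ·
  (1,2): δ = 121.43°  ·
  (1,3): δ = 73.93°  ·
  (1,4): δ = 15.66°  ✓
  (1,5): δ = 33.59°  ✓
  (1,6): δ = 74.43°  ·
  (2,3): δ = 132.51°  ·
  (2,4): δ = 74.23°  ·
  (2,5): δ = 24.98°  ✓
  (2,6): δ = 15.86°  ✓
  (3,4): δ = 121.73°  ·
  (3,5): δ = 72.48°  ·
  (3,6): δ = 31.64°  ✓
  (4,5): δ = 130.75°  ·
  (4,6): δ = 89.91°  ·
  (5,6): δ = 139.16°  ·
antipodal pairs: 7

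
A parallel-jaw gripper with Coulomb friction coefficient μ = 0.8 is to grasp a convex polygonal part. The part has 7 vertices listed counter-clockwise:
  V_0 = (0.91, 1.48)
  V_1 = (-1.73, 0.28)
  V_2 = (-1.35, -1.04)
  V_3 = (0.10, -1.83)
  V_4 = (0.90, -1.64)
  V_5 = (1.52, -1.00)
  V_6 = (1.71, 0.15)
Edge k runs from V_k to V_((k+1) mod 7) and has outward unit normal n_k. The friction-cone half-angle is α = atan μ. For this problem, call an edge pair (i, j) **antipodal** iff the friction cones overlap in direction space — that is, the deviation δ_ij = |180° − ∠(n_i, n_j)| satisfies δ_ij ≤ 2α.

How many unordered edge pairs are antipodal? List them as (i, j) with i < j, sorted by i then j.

count = 10; pairs: (0,2), (0,3), (0,4), (0,5), (1,4), (1,5), (1,6), (2,5), (2,6), (3,6)

α = atan 0.8 = 38.66°;  2α = 77.32°
n_0 = (-0.4138, +0.9104)
n_1 = (-0.9610, -0.2766)
n_2 = (-0.4784, -0.8781)
n_3 = (+0.2311, -0.9729)
n_4 = (+0.7182, -0.6958)
n_5 = (+0.9866, -0.1630)
n_6 = (+0.8569, +0.5154)
  (0,1): δ = 98.38°  ·
  (0,2): δ = 53.03°  ✓
  (0,3): δ = 11.08°  ✓
  (0,4): δ = 21.47°  ✓
  (0,5): δ = 56.17°  ✓
  (0,6): δ = 96.58°  ·
  (1,2): δ = 134.64°  ·
  (1,3): δ = 92.70°  ·
  (1,4): δ = 60.15°  ✓
  (1,5): δ = 25.44°  ✓
  (1,6): δ = 14.97°  ✓
  (2,3): δ = 138.06°  ·
  (2,4): δ = 105.51°  ·
  (2,5): δ = 70.80°  ✓
  (2,6): δ = 30.39°  ✓
  (3,4): δ = 147.45°  ·
  (3,5): δ = 112.74°  ·
  (3,6): δ = 72.33°  ✓
  (4,5): δ = 145.29°  ·
  (4,6): δ = 104.88°  ·
  (5,6): δ = 139.59°  ·
antipodal pairs: 10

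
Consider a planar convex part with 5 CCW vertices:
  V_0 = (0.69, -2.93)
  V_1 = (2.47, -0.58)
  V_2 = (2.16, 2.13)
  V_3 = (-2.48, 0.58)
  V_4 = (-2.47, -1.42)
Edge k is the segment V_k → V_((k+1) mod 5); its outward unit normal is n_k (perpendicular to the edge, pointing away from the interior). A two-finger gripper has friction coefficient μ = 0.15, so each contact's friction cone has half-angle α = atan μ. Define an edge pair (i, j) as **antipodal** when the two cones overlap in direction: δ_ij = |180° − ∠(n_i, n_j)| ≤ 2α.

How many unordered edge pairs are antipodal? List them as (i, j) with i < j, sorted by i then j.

count = 1; pairs: (1,3)

α = atan 0.15 = 8.53°;  2α = 17.06°
n_0 = (+0.7971, -0.6038)
n_1 = (+0.9935, +0.1136)
n_2 = (-0.3168, +0.9485)
n_3 = (-1.0000, -0.0050)
n_4 = (-0.4312, -0.9023)
  (0,1): δ = 136.33°  ·
  (0,2): δ = 34.39°  ·
  (0,3): δ = 37.43°  ·
  (0,4): δ = 101.60°  ·
  (1,2): δ = 78.05°  ·
  (1,3): δ = 6.24°  ✓
  (1,4): δ = 57.93°  ·
  (2,3): δ = 108.19°  ·
  (2,4): δ = 44.01°  ·
  (3,4): δ = 115.83°  ·
antipodal pairs: 1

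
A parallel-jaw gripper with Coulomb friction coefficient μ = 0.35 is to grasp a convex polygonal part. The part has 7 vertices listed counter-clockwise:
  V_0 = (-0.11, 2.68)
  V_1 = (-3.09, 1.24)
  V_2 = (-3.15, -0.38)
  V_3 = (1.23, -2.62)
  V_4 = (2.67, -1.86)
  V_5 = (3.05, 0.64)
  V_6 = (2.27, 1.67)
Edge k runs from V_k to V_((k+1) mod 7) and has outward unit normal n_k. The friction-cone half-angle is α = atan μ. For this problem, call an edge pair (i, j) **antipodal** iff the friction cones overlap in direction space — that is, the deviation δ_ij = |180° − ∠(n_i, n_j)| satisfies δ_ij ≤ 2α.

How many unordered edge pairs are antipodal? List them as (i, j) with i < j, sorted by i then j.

count = 4; pairs: (0,3), (1,4), (2,5), (2,6)

α = atan 0.35 = 19.29°;  2α = 38.58°
n_0 = (-0.4351, +0.9004)
n_1 = (-0.9993, +0.0370)
n_2 = (-0.4553, -0.8903)
n_3 = (+0.4668, -0.8844)
n_4 = (+0.9886, -0.1503)
n_5 = (+0.7972, +0.6037)
n_6 = (+0.3906, +0.9205)
  (0,1): δ = 117.91°  ·
  (0,2): δ = 52.88°  ·
  (0,3): δ = 2.03°  ✓
  (0,4): δ = 55.57°  ·
  (0,5): δ = 101.35°  ·
  (0,6): δ = 131.21°  ·
  (1,2): δ = 114.96°  ·
  (1,3): δ = 60.05°  ·
  (1,4): δ = 6.52°  ✓
  (1,5): δ = 39.26°  ·
  (1,6): δ = 69.13°  ·
  (2,3): δ = 125.09°  ·
  (2,4): δ = 71.56°  ·
  (2,5): δ = 25.78°  ✓
  (2,6): δ = 4.09°  ✓
  (3,4): δ = 126.47°  ·
  (3,5): δ = 80.69°  ·
  (3,6): δ = 50.82°  ·
  (4,5): δ = 134.22°  ·
  (4,6): δ = 104.35°  ·
  (5,6): δ = 150.13°  ·
antipodal pairs: 4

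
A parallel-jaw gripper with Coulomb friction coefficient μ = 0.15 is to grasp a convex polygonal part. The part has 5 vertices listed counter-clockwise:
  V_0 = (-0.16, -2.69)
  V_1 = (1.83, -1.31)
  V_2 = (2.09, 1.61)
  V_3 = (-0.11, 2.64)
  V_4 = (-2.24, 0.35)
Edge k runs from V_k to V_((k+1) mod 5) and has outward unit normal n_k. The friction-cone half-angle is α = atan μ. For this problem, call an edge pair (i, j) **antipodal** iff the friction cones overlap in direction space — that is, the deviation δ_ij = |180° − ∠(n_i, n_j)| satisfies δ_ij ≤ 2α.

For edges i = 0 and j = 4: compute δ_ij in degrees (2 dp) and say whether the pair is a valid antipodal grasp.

δ = 89.64°, invalid

α = atan 0.15 = 8.53°;  2α = 17.06°
edge 0: e_0 = (+1.99, +1.38);  n_0 = (+0.5699, -0.8217)
edge 4: e_4 = (+2.08, -3.04);  n_4 = (-0.8253, -0.5647)
∠(n_0, n_4) = 90.36°
δ = |180° − 90.36°| = 89.64°
89.64° > 2α = 17.06°  →  invalid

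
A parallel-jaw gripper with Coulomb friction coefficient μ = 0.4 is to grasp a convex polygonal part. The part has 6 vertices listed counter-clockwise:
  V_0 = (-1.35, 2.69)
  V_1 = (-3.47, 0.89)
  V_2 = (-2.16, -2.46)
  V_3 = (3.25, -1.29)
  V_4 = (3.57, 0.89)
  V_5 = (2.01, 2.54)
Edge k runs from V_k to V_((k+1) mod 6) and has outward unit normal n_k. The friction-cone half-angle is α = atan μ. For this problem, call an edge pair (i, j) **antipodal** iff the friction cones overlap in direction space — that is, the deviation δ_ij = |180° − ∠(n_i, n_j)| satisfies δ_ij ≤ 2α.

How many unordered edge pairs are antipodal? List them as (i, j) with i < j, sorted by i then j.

α = atan 0.4 = 21.80°;  2α = 43.60°
n_0 = (-0.6472, +0.7623)
n_1 = (-0.9313, -0.3642)
n_2 = (+0.2114, -0.9774)
n_3 = (+0.9894, -0.1452)
n_4 = (+0.7266, +0.6870)
n_5 = (+0.0446, +0.9990)
  (0,1): δ = 108.98°  ·
  (0,2): δ = 28.13°  ✓
  (0,3): δ = 41.32°  ✓
  (0,4): δ = 93.06°  ·
  (0,5): δ = 137.11°  ·
  (1,2): δ = 99.15°  ·
  (1,3): δ = 29.71°  ✓
  (1,4): δ = 22.04°  ✓
  (1,5): δ = 66.09°  ·
  (2,3): δ = 110.55°  ·
  (2,4): δ = 58.81°  ·
  (2,5): δ = 14.76°  ✓
  (3,4): δ = 128.26°  ·
  (3,5): δ = 84.21°  ·
  (4,5): δ = 135.95°  ·
antipodal pairs: 5

count = 5; pairs: (0,2), (0,3), (1,3), (1,4), (2,5)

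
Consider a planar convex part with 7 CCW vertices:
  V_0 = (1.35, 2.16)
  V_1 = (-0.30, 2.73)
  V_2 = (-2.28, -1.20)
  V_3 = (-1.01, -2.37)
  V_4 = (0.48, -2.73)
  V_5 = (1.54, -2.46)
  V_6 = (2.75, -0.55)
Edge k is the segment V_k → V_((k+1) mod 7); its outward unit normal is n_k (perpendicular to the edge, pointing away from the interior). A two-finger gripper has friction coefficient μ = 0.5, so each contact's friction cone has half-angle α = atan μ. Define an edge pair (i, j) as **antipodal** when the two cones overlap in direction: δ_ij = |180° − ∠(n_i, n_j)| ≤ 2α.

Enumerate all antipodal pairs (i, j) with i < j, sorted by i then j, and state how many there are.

α = atan 0.5 = 26.57°;  2α = 53.13°
n_0 = (+0.3265, +0.9452)
n_1 = (-0.8931, +0.4499)
n_2 = (-0.6776, -0.7355)
n_3 = (-0.2349, -0.9720)
n_4 = (+0.2468, -0.9691)
n_5 = (+0.8448, -0.5352)
n_6 = (+0.8884, +0.4590)
  (0,1): δ = 97.68°  ·
  (0,2): δ = 23.60°  ✓
  (0,3): δ = 5.47°  ✓
  (0,4): δ = 33.35°  ✓
  (0,5): δ = 76.70°  ·
  (0,6): δ = 136.38°  ·
  (1,2): δ = 105.91°  ·
  (1,3): δ = 76.84°  ·
  (1,4): δ = 48.97°  ✓
  (1,5): δ = 5.61°  ✓
  (1,6): δ = 54.06°  ·
  (2,3): δ = 150.93°  ·
  (2,4): δ = 123.06°  ·
  (2,5): δ = 79.70°  ·
  (2,6): δ = 20.03°  ✓
  (3,4): δ = 152.13°  ·
  (3,5): δ = 108.77°  ·
  (3,6): δ = 49.10°  ✓
  (4,5): δ = 136.64°  ·
  (4,6): δ = 76.97°  ·
  (5,6): δ = 120.32°  ·
antipodal pairs: 7

count = 7; pairs: (0,2), (0,3), (0,4), (1,4), (1,5), (2,6), (3,6)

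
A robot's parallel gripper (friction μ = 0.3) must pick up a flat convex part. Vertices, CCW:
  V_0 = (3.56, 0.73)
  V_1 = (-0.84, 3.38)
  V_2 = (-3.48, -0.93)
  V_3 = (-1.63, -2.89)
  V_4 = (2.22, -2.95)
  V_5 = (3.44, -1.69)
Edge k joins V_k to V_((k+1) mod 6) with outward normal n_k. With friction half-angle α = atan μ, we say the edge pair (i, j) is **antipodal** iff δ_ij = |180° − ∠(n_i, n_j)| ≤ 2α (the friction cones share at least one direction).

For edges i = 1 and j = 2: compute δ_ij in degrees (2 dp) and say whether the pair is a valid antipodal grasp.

α = atan 0.3 = 16.70°;  2α = 33.40°
edge 1: e_1 = (-2.64, -4.31);  n_1 = (-0.8527, +0.5223)
edge 2: e_2 = (+1.85, -1.96);  n_2 = (-0.7272, -0.6864)
∠(n_1, n_2) = 74.83°
δ = |180° − 74.83°| = 105.17°
105.17° > 2α = 33.40°  →  invalid

δ = 105.17°, invalid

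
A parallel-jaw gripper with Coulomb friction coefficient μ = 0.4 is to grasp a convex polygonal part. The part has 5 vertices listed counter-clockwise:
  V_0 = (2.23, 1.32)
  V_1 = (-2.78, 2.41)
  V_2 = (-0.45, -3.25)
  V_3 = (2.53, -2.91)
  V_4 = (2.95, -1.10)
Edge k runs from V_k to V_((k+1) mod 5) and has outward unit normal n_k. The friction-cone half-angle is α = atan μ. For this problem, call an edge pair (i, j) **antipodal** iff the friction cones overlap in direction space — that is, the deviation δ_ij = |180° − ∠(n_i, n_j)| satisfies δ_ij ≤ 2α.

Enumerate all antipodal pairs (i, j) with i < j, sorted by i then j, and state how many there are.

count = 3; pairs: (0,2), (1,3), (1,4)

α = atan 0.4 = 21.80°;  2α = 43.60°
n_0 = (+0.2126, +0.9771)
n_1 = (-0.9247, -0.3807)
n_2 = (+0.1134, -0.9936)
n_3 = (+0.9741, -0.2260)
n_4 = (+0.9585, +0.2852)
  (0,1): δ = 55.35°  ·
  (0,2): δ = 18.78°  ✓
  (0,3): δ = 89.21°  ·
  (0,4): δ = 118.84°  ·
  (1,2): δ = 105.87°  ·
  (1,3): δ = 35.44°  ✓
  (1,4): δ = 5.81°  ✓
  (2,3): δ = 109.57°  ·
  (2,4): δ = 79.94°  ·
  (3,4): δ = 150.37°  ·
antipodal pairs: 3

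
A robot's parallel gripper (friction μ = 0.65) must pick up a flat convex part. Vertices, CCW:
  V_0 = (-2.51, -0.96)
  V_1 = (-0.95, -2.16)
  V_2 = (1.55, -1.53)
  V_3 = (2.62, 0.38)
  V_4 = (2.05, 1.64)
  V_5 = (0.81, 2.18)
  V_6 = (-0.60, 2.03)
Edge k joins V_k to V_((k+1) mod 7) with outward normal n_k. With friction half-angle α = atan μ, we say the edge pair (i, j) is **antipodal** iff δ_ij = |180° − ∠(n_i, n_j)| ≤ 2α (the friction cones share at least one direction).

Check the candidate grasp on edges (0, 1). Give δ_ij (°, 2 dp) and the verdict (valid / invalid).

δ = 128.29°, invalid

α = atan 0.65 = 33.02°;  2α = 66.05°
edge 0: e_0 = (+1.56, -1.20);  n_0 = (-0.6097, -0.7926)
edge 1: e_1 = (+2.50, +0.63);  n_1 = (+0.2444, -0.9697)
∠(n_0, n_1) = 51.71°
δ = |180° − 51.71°| = 128.29°
128.29° > 2α = 66.05°  →  invalid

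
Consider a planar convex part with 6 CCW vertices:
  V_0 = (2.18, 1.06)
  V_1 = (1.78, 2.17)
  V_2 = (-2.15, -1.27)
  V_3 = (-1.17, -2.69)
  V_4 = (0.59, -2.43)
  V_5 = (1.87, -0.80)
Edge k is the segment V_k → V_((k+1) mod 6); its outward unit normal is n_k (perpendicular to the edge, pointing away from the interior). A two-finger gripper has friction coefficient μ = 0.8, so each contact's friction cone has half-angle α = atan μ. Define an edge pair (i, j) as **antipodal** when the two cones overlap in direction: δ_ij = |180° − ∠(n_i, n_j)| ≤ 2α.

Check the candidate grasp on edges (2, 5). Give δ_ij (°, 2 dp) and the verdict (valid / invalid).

δ = 44.07°, valid

α = atan 0.8 = 38.66°;  2α = 77.32°
edge 2: e_2 = (+0.98, -1.42);  n_2 = (-0.8230, -0.5680)
edge 5: e_5 = (+0.31, +1.86);  n_5 = (+0.9864, -0.1644)
∠(n_2, n_5) = 135.93°
δ = |180° − 135.93°| = 44.07°
44.07° ≤ 2α = 77.32°  →  valid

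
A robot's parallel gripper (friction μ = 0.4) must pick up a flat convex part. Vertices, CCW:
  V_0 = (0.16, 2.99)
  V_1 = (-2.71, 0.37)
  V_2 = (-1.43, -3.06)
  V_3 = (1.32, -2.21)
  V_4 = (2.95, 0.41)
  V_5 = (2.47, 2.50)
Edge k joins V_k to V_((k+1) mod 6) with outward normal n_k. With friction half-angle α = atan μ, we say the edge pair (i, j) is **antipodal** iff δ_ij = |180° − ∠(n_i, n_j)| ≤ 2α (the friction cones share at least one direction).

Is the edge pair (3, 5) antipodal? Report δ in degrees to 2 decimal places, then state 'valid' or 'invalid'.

α = atan 0.4 = 21.80°;  2α = 43.60°
edge 3: e_3 = (+1.63, +2.62);  n_3 = (+0.8491, -0.5282)
edge 5: e_5 = (-2.31, +0.49);  n_5 = (+0.2075, +0.9782)
∠(n_3, n_5) = 109.91°
δ = |180° − 109.91°| = 70.09°
70.09° > 2α = 43.60°  →  invalid

δ = 70.09°, invalid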